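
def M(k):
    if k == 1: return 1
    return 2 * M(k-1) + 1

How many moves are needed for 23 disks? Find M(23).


M(23) = 2 * M(22) + 1
M(22) = 2 * M(21) + 1
M(21) = 2 * M(20) + 1
M(20) = 2 * M(19) + 1
M(19) = 2 * M(18) + 1
M(18) = 2 * M(17) + 1
M(17) = 2 * M(16) + 1
M(16) = 2 * M(15) + 1
M(15) = 2 * M(14) + 1
M(14) = 2 * M(13) + 1
M(13) = 2 * M(12) + 1
M(12) = 2 * M(11) + 1
M(11) = 2 * M(10) + 1
M(10) = 2 * M(9) + 1
M(9) = 2 * M(8) + 1
M(8) = 2 * M(7) + 1
M(7) = 2 * M(6) + 1
M(6) = 2 * M(5) + 1
M(5) = 2 * M(4) + 1
M(4) = 2 * M(3) + 1
M(3) = 2 * M(2) + 1
M(2) = 2 * M(1) + 1
M(1) = 1  (base case)
M(2) = 2 * 1 + 1 = 3
M(3) = 2 * 3 + 1 = 7
M(4) = 2 * 7 + 1 = 15
M(5) = 2 * 15 + 1 = 31
M(6) = 2 * 31 + 1 = 63
M(7) = 2 * 63 + 1 = 127
M(8) = 2 * 127 + 1 = 255
M(9) = 2 * 255 + 1 = 511
M(10) = 2 * 511 + 1 = 1023
M(11) = 2 * 1023 + 1 = 2047
M(12) = 2 * 2047 + 1 = 4095
M(13) = 2 * 4095 + 1 = 8191
M(14) = 2 * 8191 + 1 = 16383
M(15) = 2 * 16383 + 1 = 32767
M(16) = 2 * 32767 + 1 = 65535
M(17) = 2 * 65535 + 1 = 131071
M(18) = 2 * 131071 + 1 = 262143
M(19) = 2 * 262143 + 1 = 524287
M(20) = 2 * 524287 + 1 = 1048575
M(21) = 2 * 1048575 + 1 = 2097151
M(22) = 2 * 2097151 + 1 = 4194303
M(23) = 2 * 4194303 + 1 = 8388607

8388607


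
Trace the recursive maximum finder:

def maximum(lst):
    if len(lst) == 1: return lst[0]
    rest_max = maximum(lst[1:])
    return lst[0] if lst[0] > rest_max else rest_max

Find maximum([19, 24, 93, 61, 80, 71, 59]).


maximum([19, 24, 93, 61, 80, 71, 59]): compare 19 with maximum([24, 93, 61, 80, 71, 59])
maximum([24, 93, 61, 80, 71, 59]): compare 24 with maximum([93, 61, 80, 71, 59])
maximum([93, 61, 80, 71, 59]): compare 93 with maximum([61, 80, 71, 59])
maximum([61, 80, 71, 59]): compare 61 with maximum([80, 71, 59])
maximum([80, 71, 59]): compare 80 with maximum([71, 59])
maximum([71, 59]): compare 71 with maximum([59])
maximum([59]) = 59  (base case)
Compare 71 with 59 -> 71
Compare 80 with 71 -> 80
Compare 61 with 80 -> 80
Compare 93 with 80 -> 93
Compare 24 with 93 -> 93
Compare 19 with 93 -> 93

93


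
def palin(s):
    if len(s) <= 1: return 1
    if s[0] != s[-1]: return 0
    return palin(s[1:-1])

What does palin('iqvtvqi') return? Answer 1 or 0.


palin('iqvtvqi'): s[0]='i' == s[-1]='i' -> check palin('qvtvq')
palin('qvtvq'): s[0]='q' == s[-1]='q' -> check palin('vtv')
palin('vtv'): s[0]='v' == s[-1]='v' -> check palin('t')
palin('t'): len <= 1 -> return 1  (base case)
Result: 1 (palindrome)

1


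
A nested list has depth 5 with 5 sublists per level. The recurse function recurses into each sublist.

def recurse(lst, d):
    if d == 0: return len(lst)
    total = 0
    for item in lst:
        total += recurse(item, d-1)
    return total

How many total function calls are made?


At depth 0 (root): 1 call
At depth 1: each of 1 parents calls recurse on 5 children = 5 calls
At depth 2: each of 5 parents calls recurse on 5 children = 25 calls
At depth 3: each of 25 parents calls recurse on 5 children = 125 calls
At depth 4: each of 125 parents calls recurse on 5 children = 625 calls
At depth 5: each of 625 parents calls recurse on 5 children = 3125 calls
Total: 1 + 5 + 25 + 125 + 625 + 3125 = 3906

3906


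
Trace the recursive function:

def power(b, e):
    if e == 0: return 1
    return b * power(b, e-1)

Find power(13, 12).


power(13, 12)
= 13 * power(13, 11)
= 13 * 13 * power(13, 10)
= 13 * 13 * 13 * power(13, 9)
= 13 * 13 * 13 * 13 * power(13, 8)
= 13 * 13 * 13 * 13 * 13 * power(13, 7)
= 13 * 13 * 13 * 13 * 13 * 13 * power(13, 6)
= 13 * 13 * 13 * 13 * 13 * 13 * 13 * power(13, 5)
= 13 * 13 * 13 * 13 * 13 * 13 * 13 * 13 * power(13, 4)
= 13 * 13 * 13 * 13 * 13 * 13 * 13 * 13 * 13 * power(13, 3)
= 13 * 13 * 13 * 13 * 13 * 13 * 13 * 13 * 13 * 13 * power(13, 2)
= 13 * 13 * 13 * 13 * 13 * 13 * 13 * 13 * 13 * 13 * 13 * power(13, 1)
= 13 * 13 * 13 * 13 * 13 * 13 * 13 * 13 * 13 * 13 * 13 * 13 * power(13, 0)
= 13 * 13 * 13 * 13 * 13 * 13 * 13 * 13 * 13 * 13 * 13 * 13 * 1
= 23298085122481

23298085122481


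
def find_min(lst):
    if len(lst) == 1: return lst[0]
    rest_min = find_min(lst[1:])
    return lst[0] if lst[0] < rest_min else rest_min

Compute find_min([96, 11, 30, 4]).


find_min([96, 11, 30, 4]): compare 96 with find_min([11, 30, 4])
find_min([11, 30, 4]): compare 11 with find_min([30, 4])
find_min([30, 4]): compare 30 with find_min([4])
find_min([4]) = 4  (base case)
Compare 30 with 4 -> 4
Compare 11 with 4 -> 4
Compare 96 with 4 -> 4

4


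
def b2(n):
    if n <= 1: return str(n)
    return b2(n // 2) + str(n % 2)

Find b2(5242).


b2(5242) = b2(2621) + '0'
b2(2621) = b2(1310) + '1'
b2(1310) = b2(655) + '0'
b2(655) = b2(327) + '1'
b2(327) = b2(163) + '1'
b2(163) = b2(81) + '1'
b2(81) = b2(40) + '1'
b2(40) = b2(20) + '0'
b2(20) = b2(10) + '0'
b2(10) = b2(5) + '0'
b2(5) = b2(2) + '1'
b2(2) = b2(1) + '0'
b2(1) = '1'  (base case)
Concatenating: '1' + '0' + '1' + '0' + '0' + '0' + '1' + '1' + '1' + '1' + '0' + '1' + '0' = '1010001111010'

1010001111010


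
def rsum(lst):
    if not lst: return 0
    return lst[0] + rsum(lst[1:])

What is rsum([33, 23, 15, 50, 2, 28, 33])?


rsum([33, 23, 15, 50, 2, 28, 33]) = 33 + rsum([23, 15, 50, 2, 28, 33])
rsum([23, 15, 50, 2, 28, 33]) = 23 + rsum([15, 50, 2, 28, 33])
rsum([15, 50, 2, 28, 33]) = 15 + rsum([50, 2, 28, 33])
rsum([50, 2, 28, 33]) = 50 + rsum([2, 28, 33])
rsum([2, 28, 33]) = 2 + rsum([28, 33])
rsum([28, 33]) = 28 + rsum([33])
rsum([33]) = 33 + rsum([])
rsum([]) = 0  (base case)
Total: 33 + 23 + 15 + 50 + 2 + 28 + 33 + 0 = 184

184


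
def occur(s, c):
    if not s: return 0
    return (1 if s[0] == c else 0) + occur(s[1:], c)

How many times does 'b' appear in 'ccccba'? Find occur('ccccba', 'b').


s[0]='c' != 'b' -> 0
s[0]='c' != 'b' -> 0
s[0]='c' != 'b' -> 0
s[0]='c' != 'b' -> 0
s[0]='b' == 'b' -> 1
s[0]='a' != 'b' -> 0
Sum: 0 + 0 + 0 + 0 + 1 + 0 = 1

1


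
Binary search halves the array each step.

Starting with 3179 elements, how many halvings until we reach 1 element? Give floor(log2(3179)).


3179 / 2 = 1589
1589 / 2 = 794
794 / 2 = 397
397 / 2 = 198
198 / 2 = 99
99 / 2 = 49
49 / 2 = 24
24 / 2 = 12
12 / 2 = 6
6 / 2 = 3
3 / 2 = 1
Reached 1 after 11 halvings

11


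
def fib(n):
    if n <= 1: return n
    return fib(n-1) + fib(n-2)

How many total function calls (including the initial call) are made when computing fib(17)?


Let C(n) = total calls for fib(n)
C(0) = 1, C(1) = 1
C(2) = 1 + C(1) + C(0) = 1 + 1 + 1 = 3
C(3) = 1 + C(2) + C(1) = 1 + 3 + 1 = 5
C(4) = 1 + C(3) + C(2) = 1 + 5 + 3 = 9
C(5) = 1 + C(4) + C(3) = 1 + 9 + 5 = 15
C(6) = 1 + C(5) + C(4) = 1 + 15 + 9 = 25
C(7) = 1 + C(6) + C(5) = 1 + 25 + 15 = 41
C(8) = 1 + C(7) + C(6) = 1 + 41 + 25 = 67
C(9) = 1 + C(8) + C(7) = 1 + 67 + 41 = 109
C(10) = 1 + C(9) + C(8) = 1 + 109 + 67 = 177
C(11) = 1 + C(10) + C(9) = 1 + 177 + 109 = 287
C(12) = 1 + C(11) + C(10) = 1 + 287 + 177 = 465
C(13) = 1 + C(12) + C(11) = 1 + 465 + 287 = 753
C(14) = 1 + C(13) + C(12) = 1 + 753 + 465 = 1219
C(15) = 1 + C(14) + C(13) = 1 + 1219 + 753 = 1973
C(16) = 1 + C(15) + C(14) = 1 + 1973 + 1219 = 3193
C(17) = 1 + C(16) + C(15) = 1 + 3193 + 1973 = 5167

5167


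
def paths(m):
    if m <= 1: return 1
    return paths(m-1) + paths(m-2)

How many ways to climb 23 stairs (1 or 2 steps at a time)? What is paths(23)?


Building up from base cases:
paths(0) = 1
paths(1) = 1
paths(2) = paths(1) + paths(0) = 1 + 1 = 2
paths(3) = paths(2) + paths(1) = 2 + 1 = 3
paths(4) = paths(3) + paths(2) = 3 + 2 = 5
paths(5) = paths(4) + paths(3) = 5 + 3 = 8
paths(6) = paths(5) + paths(4) = 8 + 5 = 13
paths(7) = paths(6) + paths(5) = 13 + 8 = 21
paths(8) = paths(7) + paths(6) = 21 + 13 = 34
paths(9) = paths(8) + paths(7) = 34 + 21 = 55
paths(10) = paths(9) + paths(8) = 55 + 34 = 89
paths(11) = paths(10) + paths(9) = 89 + 55 = 144
paths(12) = paths(11) + paths(10) = 144 + 89 = 233
paths(13) = paths(12) + paths(11) = 233 + 144 = 377
paths(14) = paths(13) + paths(12) = 377 + 233 = 610
paths(15) = paths(14) + paths(13) = 610 + 377 = 987
paths(16) = paths(15) + paths(14) = 987 + 610 = 1597
paths(17) = paths(16) + paths(15) = 1597 + 987 = 2584
paths(18) = paths(17) + paths(16) = 2584 + 1597 = 4181
paths(19) = paths(18) + paths(17) = 4181 + 2584 = 6765
paths(20) = paths(19) + paths(18) = 6765 + 4181 = 10946
paths(21) = paths(20) + paths(19) = 10946 + 6765 = 17711
paths(22) = paths(21) + paths(20) = 17711 + 10946 = 28657
paths(23) = paths(22) + paths(21) = 28657 + 17711 = 46368

46368


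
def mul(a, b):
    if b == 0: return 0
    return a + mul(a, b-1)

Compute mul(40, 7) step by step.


mul(40, 7) = 40 + mul(40, 6)
mul(40, 6) = 40 + mul(40, 5)
mul(40, 5) = 40 + mul(40, 4)
mul(40, 4) = 40 + mul(40, 3)
mul(40, 3) = 40 + mul(40, 2)
mul(40, 2) = 40 + mul(40, 1)
mul(40, 1) = 40 + mul(40, 0)
mul(40, 0) = 0  (base case)
Total: 40 + 40 + 40 + 40 + 40 + 40 + 40 + 0 = 280

280


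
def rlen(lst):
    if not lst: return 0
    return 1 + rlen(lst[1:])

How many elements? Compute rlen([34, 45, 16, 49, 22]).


rlen([34, 45, 16, 49, 22]) = 1 + rlen([45, 16, 49, 22])
rlen([45, 16, 49, 22]) = 1 + rlen([16, 49, 22])
rlen([16, 49, 22]) = 1 + rlen([49, 22])
rlen([49, 22]) = 1 + rlen([22])
rlen([22]) = 1 + rlen([])
rlen([]) = 0  (base case)
Unwinding: 1 + 1 + 1 + 1 + 1 + 0 = 5

5


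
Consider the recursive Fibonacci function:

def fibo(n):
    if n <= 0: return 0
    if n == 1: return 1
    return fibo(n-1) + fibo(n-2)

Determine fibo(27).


Computing fibo(27) bottom-up:
fibo(0) = 0
fibo(1) = 1
fibo(2) = fibo(1) + fibo(0) = 1 + 0 = 1
fibo(3) = fibo(2) + fibo(1) = 1 + 1 = 2
fibo(4) = fibo(3) + fibo(2) = 2 + 1 = 3
fibo(5) = fibo(4) + fibo(3) = 3 + 2 = 5
fibo(6) = fibo(5) + fibo(4) = 5 + 3 = 8
fibo(7) = fibo(6) + fibo(5) = 8 + 5 = 13
fibo(8) = fibo(7) + fibo(6) = 13 + 8 = 21
fibo(9) = fibo(8) + fibo(7) = 21 + 13 = 34
fibo(10) = fibo(9) + fibo(8) = 34 + 21 = 55
fibo(11) = fibo(10) + fibo(9) = 55 + 34 = 89
fibo(12) = fibo(11) + fibo(10) = 89 + 55 = 144
fibo(13) = fibo(12) + fibo(11) = 144 + 89 = 233
fibo(14) = fibo(13) + fibo(12) = 233 + 144 = 377
fibo(15) = fibo(14) + fibo(13) = 377 + 233 = 610
fibo(16) = fibo(15) + fibo(14) = 610 + 377 = 987
fibo(17) = fibo(16) + fibo(15) = 987 + 610 = 1597
fibo(18) = fibo(17) + fibo(16) = 1597 + 987 = 2584
fibo(19) = fibo(18) + fibo(17) = 2584 + 1597 = 4181
fibo(20) = fibo(19) + fibo(18) = 4181 + 2584 = 6765
fibo(21) = fibo(20) + fibo(19) = 6765 + 4181 = 10946
fibo(22) = fibo(21) + fibo(20) = 10946 + 6765 = 17711
fibo(23) = fibo(22) + fibo(21) = 17711 + 10946 = 28657
fibo(24) = fibo(23) + fibo(22) = 28657 + 17711 = 46368
fibo(25) = fibo(24) + fibo(23) = 46368 + 28657 = 75025
fibo(26) = fibo(25) + fibo(24) = 75025 + 46368 = 121393
fibo(27) = fibo(26) + fibo(25) = 121393 + 75025 = 196418

196418


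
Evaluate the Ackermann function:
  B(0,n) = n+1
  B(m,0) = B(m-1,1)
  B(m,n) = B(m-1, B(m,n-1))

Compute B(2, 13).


B(2, 13) = B(1, B(2, 12))
  B(2, 12) = B(1, B(2, 11))
    B(2, 11) = B(1, B(2, 10))
      B(2, 10) = B(1, B(2, 9))
        B(2, 9) = B(1, B(2, 8))
          B(2, 8) = B(1, B(2, 7))
          B(2, 7) = B(1, B(2, 6))
          B(2, 6) = B(1, B(2, 5))
          B(2, 5) = B(1, B(2, 4))
          B(2, 4) = B(1, B(2, 3))
          B(2, 3) = B(1, B(2, 2))
          B(2, 2) = B(1, B(2, 1))
          B(2, 1) = B(1, B(2, 0))
          B(2, 0) = B(1, 1)
          B(1, 1) = B(0, B(1, 0))
          B(1, 0) = B(0, 1)
          B(0, 1) = 2
            = B(0, 2)
          B(0, 2) = 3
            = B(1, 3)
          B(1, 3) = B(0, B(1, 2))
          B(1, 2) = B(0, B(1, 1))
          B(1, 1) = B(0, B(1, 0))
          B(1, 0) = B(0, 1)
          B(0, 1) = 2
... (trace truncated)
Result: B(2, 13) = 29

29


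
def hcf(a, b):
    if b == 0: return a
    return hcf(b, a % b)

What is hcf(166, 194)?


hcf(166, 194) = hcf(194, 166)
hcf(194, 166) = hcf(166, 28)
hcf(166, 28) = hcf(28, 26)
hcf(28, 26) = hcf(26, 2)
hcf(26, 2) = hcf(2, 0)
hcf(2, 0) = 2  (base case)

2


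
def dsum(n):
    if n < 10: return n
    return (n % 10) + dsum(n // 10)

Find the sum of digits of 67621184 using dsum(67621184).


dsum(67621184) = 4 + dsum(6762118)
dsum(6762118) = 8 + dsum(676211)
dsum(676211) = 1 + dsum(67621)
dsum(67621) = 1 + dsum(6762)
dsum(6762) = 2 + dsum(676)
dsum(676) = 6 + dsum(67)
dsum(67) = 7 + dsum(6)
dsum(6) = 6  (base case)
Total: 4 + 8 + 1 + 1 + 2 + 6 + 7 + 6 = 35

35


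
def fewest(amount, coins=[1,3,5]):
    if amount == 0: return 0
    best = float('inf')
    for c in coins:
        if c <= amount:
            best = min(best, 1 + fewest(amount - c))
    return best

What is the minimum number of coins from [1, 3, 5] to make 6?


Building up with DP:
fewest(0) = 0
fewest(1) = min(1+fewest(0)=1+0=1) = 1
fewest(2) = min(1+fewest(1)=1+1=2) = 2
fewest(3) = min(1+fewest(2)=1+2=3, 1+fewest(0)=1+0=1) = 1
fewest(4) = min(1+fewest(3)=1+1=2, 1+fewest(1)=1+1=2) = 2
fewest(5) = min(1+fewest(4)=1+2=3, 1+fewest(2)=1+2=3, 1+fewest(0)=1+0=1) = 1
fewest(6) = min(1+fewest(5)=1+1=2, 1+fewest(3)=1+1=2, 1+fewest(1)=1+1=2) = 2

2


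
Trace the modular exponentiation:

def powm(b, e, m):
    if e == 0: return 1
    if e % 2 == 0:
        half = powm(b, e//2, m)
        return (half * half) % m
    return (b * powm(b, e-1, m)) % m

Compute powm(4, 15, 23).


powm(4, 15, 23): e is odd, compute powm(4, 14, 23)
  powm(4, 14, 23): e is even, compute powm(4, 7, 23)
    powm(4, 7, 23): e is odd, compute powm(4, 6, 23)
      powm(4, 6, 23): e is even, compute powm(4, 3, 23)
        powm(4, 3, 23): e is odd, compute powm(4, 2, 23)
          powm(4, 2, 23): e is even, compute powm(4, 1, 23)
          powm(4, 1, 23): e is odd, compute powm(4, 0, 23)
          powm(4, 0, 23) = 1
          (4 * 1) % 23 = 4
          half=4, (4*4) % 23 = 16
        (4 * 16) % 23 = 18
      half=18, (18*18) % 23 = 2
    (4 * 2) % 23 = 8
  half=8, (8*8) % 23 = 18
(4 * 18) % 23 = 3

3


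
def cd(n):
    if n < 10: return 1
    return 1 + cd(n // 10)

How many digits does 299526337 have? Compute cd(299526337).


cd(299526337) = 1 + cd(29952633)
cd(29952633) = 1 + cd(2995263)
cd(2995263) = 1 + cd(299526)
cd(299526) = 1 + cd(29952)
cd(29952) = 1 + cd(2995)
cd(2995) = 1 + cd(299)
cd(299) = 1 + cd(29)
cd(29) = 1 + cd(2)
cd(2) = 1  (base case: 2 < 10)
Unwinding: 1 + 1 + 1 + 1 + 1 + 1 + 1 + 1 + 1 = 9

9


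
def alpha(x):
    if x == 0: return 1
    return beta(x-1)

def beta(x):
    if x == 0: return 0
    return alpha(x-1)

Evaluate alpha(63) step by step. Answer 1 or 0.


alpha(63) = beta(62)
beta(62) = alpha(61)
alpha(61) = beta(60)
beta(60) = alpha(59)
alpha(59) = beta(58)
beta(58) = alpha(57)
alpha(57) = beta(56)
beta(56) = alpha(55)
alpha(55) = beta(54)
beta(54) = alpha(53)
alpha(53) = beta(52)
beta(52) = alpha(51)
alpha(51) = beta(50)
beta(50) = alpha(49)
alpha(49) = beta(48)
beta(48) = alpha(47)
alpha(47) = beta(46)
beta(46) = alpha(45)
alpha(45) = beta(44)
beta(44) = alpha(43)
alpha(43) = beta(42)
beta(42) = alpha(41)
alpha(41) = beta(40)
beta(40) = alpha(39)
alpha(39) = beta(38)
beta(38) = alpha(37)
alpha(37) = beta(36)
beta(36) = alpha(35)
alpha(35) = beta(34)
beta(34) = alpha(33)
alpha(33) = beta(32)
beta(32) = alpha(31)
alpha(31) = beta(30)
beta(30) = alpha(29)
alpha(29) = beta(28)
beta(28) = alpha(27)
alpha(27) = beta(26)
beta(26) = alpha(25)
alpha(25) = beta(24)
beta(24) = alpha(23)
alpha(23) = beta(22)
beta(22) = alpha(21)
alpha(21) = beta(20)
beta(20) = alpha(19)
alpha(19) = beta(18)
beta(18) = alpha(17)
alpha(17) = beta(16)
beta(16) = alpha(15)
alpha(15) = beta(14)
beta(14) = alpha(13)
alpha(13) = beta(12)
beta(12) = alpha(11)
alpha(11) = beta(10)
beta(10) = alpha(9)
alpha(9) = beta(8)
beta(8) = alpha(7)
alpha(7) = beta(6)
beta(6) = alpha(5)
alpha(5) = beta(4)
beta(4) = alpha(3)
alpha(3) = beta(2)
beta(2) = alpha(1)
alpha(1) = beta(0)
beta(0) = 0  (base case)
Result: 0

0


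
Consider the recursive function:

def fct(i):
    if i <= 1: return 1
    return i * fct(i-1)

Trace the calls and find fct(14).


fct(14)
= 14 * fct(13)
= 14 * 13 * fct(12)
= 14 * 13 * 12 * fct(11)
= 14 * 13 * 12 * 11 * fct(10)
= 14 * 13 * 12 * 11 * 10 * fct(9)
= 14 * 13 * 12 * 11 * 10 * 9 * fct(8)
= 14 * 13 * 12 * 11 * 10 * 9 * 8 * fct(7)
= 14 * 13 * 12 * 11 * 10 * 9 * 8 * 7 * fct(6)
= 14 * 13 * 12 * 11 * 10 * 9 * 8 * 7 * 6 * fct(5)
= 14 * 13 * 12 * 11 * 10 * 9 * 8 * 7 * 6 * 5 * fct(4)
= 14 * 13 * 12 * 11 * 10 * 9 * 8 * 7 * 6 * 5 * 4 * fct(3)
= 14 * 13 * 12 * 11 * 10 * 9 * 8 * 7 * 6 * 5 * 4 * 3 * fct(2)
= 14 * 13 * 12 * 11 * 10 * 9 * 8 * 7 * 6 * 5 * 4 * 3 * 2 * fct(1)
= 14 * 13 * 12 * 11 * 10 * 9 * 8 * 7 * 6 * 5 * 4 * 3 * 2 * 1
= 87178291200

87178291200


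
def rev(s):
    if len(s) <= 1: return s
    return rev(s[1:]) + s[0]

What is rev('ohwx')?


rev('ohwx') = rev('hwx') + 'o'
rev('hwx') = rev('wx') + 'h'
rev('wx') = rev('x') + 'w'
rev('x') = 'x'  (base case)
Concatenating: 'x' + 'w' + 'h' + 'o' = 'xwho'

xwho


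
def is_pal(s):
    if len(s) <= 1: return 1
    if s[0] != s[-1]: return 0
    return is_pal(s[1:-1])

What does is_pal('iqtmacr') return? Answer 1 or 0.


is_pal('iqtmacr'): s[0]='i' != s[-1]='r' -> return 0
Result: 0 (not a palindrome)

0


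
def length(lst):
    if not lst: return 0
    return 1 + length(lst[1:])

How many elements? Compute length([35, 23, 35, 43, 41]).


length([35, 23, 35, 43, 41]) = 1 + length([23, 35, 43, 41])
length([23, 35, 43, 41]) = 1 + length([35, 43, 41])
length([35, 43, 41]) = 1 + length([43, 41])
length([43, 41]) = 1 + length([41])
length([41]) = 1 + length([])
length([]) = 0  (base case)
Unwinding: 1 + 1 + 1 + 1 + 1 + 0 = 5

5


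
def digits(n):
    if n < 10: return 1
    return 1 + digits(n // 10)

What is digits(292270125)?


digits(292270125) = 1 + digits(29227012)
digits(29227012) = 1 + digits(2922701)
digits(2922701) = 1 + digits(292270)
digits(292270) = 1 + digits(29227)
digits(29227) = 1 + digits(2922)
digits(2922) = 1 + digits(292)
digits(292) = 1 + digits(29)
digits(29) = 1 + digits(2)
digits(2) = 1  (base case: 2 < 10)
Unwinding: 1 + 1 + 1 + 1 + 1 + 1 + 1 + 1 + 1 = 9

9


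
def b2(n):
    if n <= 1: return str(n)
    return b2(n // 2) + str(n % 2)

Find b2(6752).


b2(6752) = b2(3376) + '0'
b2(3376) = b2(1688) + '0'
b2(1688) = b2(844) + '0'
b2(844) = b2(422) + '0'
b2(422) = b2(211) + '0'
b2(211) = b2(105) + '1'
b2(105) = b2(52) + '1'
b2(52) = b2(26) + '0'
b2(26) = b2(13) + '0'
b2(13) = b2(6) + '1'
b2(6) = b2(3) + '0'
b2(3) = b2(1) + '1'
b2(1) = '1'  (base case)
Concatenating: '1' + '1' + '0' + '1' + '0' + '0' + '1' + '1' + '0' + '0' + '0' + '0' + '0' = '1101001100000'

1101001100000


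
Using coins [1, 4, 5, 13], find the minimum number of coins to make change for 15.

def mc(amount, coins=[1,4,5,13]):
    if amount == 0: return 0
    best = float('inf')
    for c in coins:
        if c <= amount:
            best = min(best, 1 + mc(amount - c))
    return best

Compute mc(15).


Building up with DP:
mc(0) = 0
mc(1) = min(1+mc(0)=1+0=1) = 1
mc(2) = min(1+mc(1)=1+1=2) = 2
mc(3) = min(1+mc(2)=1+2=3) = 3
mc(4) = min(1+mc(3)=1+3=4, 1+mc(0)=1+0=1) = 1
mc(5) = min(1+mc(4)=1+1=2, 1+mc(1)=1+1=2, 1+mc(0)=1+0=1) = 1
mc(6) = min(1+mc(5)=1+1=2, 1+mc(2)=1+2=3, 1+mc(1)=1+1=2) = 2
mc(7) = min(1+mc(6)=1+2=3, 1+mc(3)=1+3=4, 1+mc(2)=1+2=3) = 3
mc(8) = min(1+mc(7)=1+3=4, 1+mc(4)=1+1=2, 1+mc(3)=1+3=4) = 2
mc(9) = min(1+mc(8)=1+2=3, 1+mc(5)=1+1=2, 1+mc(4)=1+1=2) = 2
mc(10) = min(1+mc(9)=1+2=3, 1+mc(6)=1+2=3, 1+mc(5)=1+1=2) = 2
mc(11) = min(1+mc(10)=1+2=3, 1+mc(7)=1+3=4, 1+mc(6)=1+2=3) = 3
mc(12) = min(1+mc(11)=1+3=4, 1+mc(8)=1+2=3, 1+mc(7)=1+3=4) = 3
mc(13) = min(1+mc(12)=1+3=4, 1+mc(9)=1+2=3, 1+mc(8)=1+2=3, 1+mc(0)=1+0=1) = 1
mc(14) = min(1+mc(13)=1+1=2, 1+mc(10)=1+2=3, 1+mc(9)=1+2=3, 1+mc(1)=1+1=2) = 2
mc(15) = min(1+mc(14)=1+2=3, 1+mc(11)=1+3=4, 1+mc(10)=1+2=3, 1+mc(2)=1+2=3) = 3

3


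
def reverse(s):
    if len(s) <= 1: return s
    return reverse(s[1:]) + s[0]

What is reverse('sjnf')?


reverse('sjnf') = reverse('jnf') + 's'
reverse('jnf') = reverse('nf') + 'j'
reverse('nf') = reverse('f') + 'n'
reverse('f') = 'f'  (base case)
Concatenating: 'f' + 'n' + 'j' + 's' = 'fnjs'

fnjs


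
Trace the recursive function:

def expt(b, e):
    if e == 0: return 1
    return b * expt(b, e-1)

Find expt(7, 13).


expt(7, 13)
= 7 * expt(7, 12)
= 7 * 7 * expt(7, 11)
= 7 * 7 * 7 * expt(7, 10)
= 7 * 7 * 7 * 7 * expt(7, 9)
= 7 * 7 * 7 * 7 * 7 * expt(7, 8)
= 7 * 7 * 7 * 7 * 7 * 7 * expt(7, 7)
= 7 * 7 * 7 * 7 * 7 * 7 * 7 * expt(7, 6)
= 7 * 7 * 7 * 7 * 7 * 7 * 7 * 7 * expt(7, 5)
= 7 * 7 * 7 * 7 * 7 * 7 * 7 * 7 * 7 * expt(7, 4)
= 7 * 7 * 7 * 7 * 7 * 7 * 7 * 7 * 7 * 7 * expt(7, 3)
= 7 * 7 * 7 * 7 * 7 * 7 * 7 * 7 * 7 * 7 * 7 * expt(7, 2)
= 7 * 7 * 7 * 7 * 7 * 7 * 7 * 7 * 7 * 7 * 7 * 7 * expt(7, 1)
= 7 * 7 * 7 * 7 * 7 * 7 * 7 * 7 * 7 * 7 * 7 * 7 * 7 * expt(7, 0)
= 7 * 7 * 7 * 7 * 7 * 7 * 7 * 7 * 7 * 7 * 7 * 7 * 7 * 1
= 96889010407

96889010407


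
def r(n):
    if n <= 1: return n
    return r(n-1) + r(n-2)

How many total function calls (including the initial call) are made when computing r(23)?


Let C(n) = total calls for r(n)
C(0) = 1, C(1) = 1
C(2) = 1 + C(1) + C(0) = 1 + 1 + 1 = 3
C(3) = 1 + C(2) + C(1) = 1 + 3 + 1 = 5
C(4) = 1 + C(3) + C(2) = 1 + 5 + 3 = 9
C(5) = 1 + C(4) + C(3) = 1 + 9 + 5 = 15
C(6) = 1 + C(5) + C(4) = 1 + 15 + 9 = 25
C(7) = 1 + C(6) + C(5) = 1 + 25 + 15 = 41
C(8) = 1 + C(7) + C(6) = 1 + 41 + 25 = 67
C(9) = 1 + C(8) + C(7) = 1 + 67 + 41 = 109
C(10) = 1 + C(9) + C(8) = 1 + 109 + 67 = 177
C(11) = 1 + C(10) + C(9) = 1 + 177 + 109 = 287
C(12) = 1 + C(11) + C(10) = 1 + 287 + 177 = 465
C(13) = 1 + C(12) + C(11) = 1 + 465 + 287 = 753
C(14) = 1 + C(13) + C(12) = 1 + 753 + 465 = 1219
C(15) = 1 + C(14) + C(13) = 1 + 1219 + 753 = 1973
C(16) = 1 + C(15) + C(14) = 1 + 1973 + 1219 = 3193
C(17) = 1 + C(16) + C(15) = 1 + 3193 + 1973 = 5167
C(18) = 1 + C(17) + C(16) = 1 + 5167 + 3193 = 8361
C(19) = 1 + C(18) + C(17) = 1 + 8361 + 5167 = 13529
C(20) = 1 + C(19) + C(18) = 1 + 13529 + 8361 = 21891
C(21) = 1 + C(20) + C(19) = 1 + 21891 + 13529 = 35421
C(22) = 1 + C(21) + C(20) = 1 + 35421 + 21891 = 57313
C(23) = 1 + C(22) + C(21) = 1 + 57313 + 35421 = 92735

92735


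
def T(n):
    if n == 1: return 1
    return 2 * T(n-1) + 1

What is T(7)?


T(7) = 2 * T(6) + 1
T(6) = 2 * T(5) + 1
T(5) = 2 * T(4) + 1
T(4) = 2 * T(3) + 1
T(3) = 2 * T(2) + 1
T(2) = 2 * T(1) + 1
T(1) = 1  (base case)
T(2) = 2 * 1 + 1 = 3
T(3) = 2 * 3 + 1 = 7
T(4) = 2 * 7 + 1 = 15
T(5) = 2 * 15 + 1 = 31
T(6) = 2 * 31 + 1 = 63
T(7) = 2 * 63 + 1 = 127

127


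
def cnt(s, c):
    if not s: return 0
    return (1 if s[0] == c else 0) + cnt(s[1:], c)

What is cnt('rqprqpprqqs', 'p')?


s[0]='r' != 'p' -> 0
s[0]='q' != 'p' -> 0
s[0]='p' == 'p' -> 1
s[0]='r' != 'p' -> 0
s[0]='q' != 'p' -> 0
s[0]='p' == 'p' -> 1
s[0]='p' == 'p' -> 1
s[0]='r' != 'p' -> 0
s[0]='q' != 'p' -> 0
s[0]='q' != 'p' -> 0
s[0]='s' != 'p' -> 0
Sum: 0 + 0 + 1 + 0 + 0 + 1 + 1 + 0 + 0 + 0 + 0 = 3

3


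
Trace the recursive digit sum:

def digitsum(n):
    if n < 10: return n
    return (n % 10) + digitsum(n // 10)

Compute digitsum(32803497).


digitsum(32803497) = 7 + digitsum(3280349)
digitsum(3280349) = 9 + digitsum(328034)
digitsum(328034) = 4 + digitsum(32803)
digitsum(32803) = 3 + digitsum(3280)
digitsum(3280) = 0 + digitsum(328)
digitsum(328) = 8 + digitsum(32)
digitsum(32) = 2 + digitsum(3)
digitsum(3) = 3  (base case)
Total: 7 + 9 + 4 + 3 + 0 + 8 + 2 + 3 = 36

36


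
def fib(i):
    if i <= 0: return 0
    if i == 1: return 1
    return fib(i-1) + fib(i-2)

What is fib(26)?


Computing fib(26) bottom-up:
fib(0) = 0
fib(1) = 1
fib(2) = fib(1) + fib(0) = 1 + 0 = 1
fib(3) = fib(2) + fib(1) = 1 + 1 = 2
fib(4) = fib(3) + fib(2) = 2 + 1 = 3
fib(5) = fib(4) + fib(3) = 3 + 2 = 5
fib(6) = fib(5) + fib(4) = 5 + 3 = 8
fib(7) = fib(6) + fib(5) = 8 + 5 = 13
fib(8) = fib(7) + fib(6) = 13 + 8 = 21
fib(9) = fib(8) + fib(7) = 21 + 13 = 34
fib(10) = fib(9) + fib(8) = 34 + 21 = 55
fib(11) = fib(10) + fib(9) = 55 + 34 = 89
fib(12) = fib(11) + fib(10) = 89 + 55 = 144
fib(13) = fib(12) + fib(11) = 144 + 89 = 233
fib(14) = fib(13) + fib(12) = 233 + 144 = 377
fib(15) = fib(14) + fib(13) = 377 + 233 = 610
fib(16) = fib(15) + fib(14) = 610 + 377 = 987
fib(17) = fib(16) + fib(15) = 987 + 610 = 1597
fib(18) = fib(17) + fib(16) = 1597 + 987 = 2584
fib(19) = fib(18) + fib(17) = 2584 + 1597 = 4181
fib(20) = fib(19) + fib(18) = 4181 + 2584 = 6765
fib(21) = fib(20) + fib(19) = 6765 + 4181 = 10946
fib(22) = fib(21) + fib(20) = 10946 + 6765 = 17711
fib(23) = fib(22) + fib(21) = 17711 + 10946 = 28657
fib(24) = fib(23) + fib(22) = 28657 + 17711 = 46368
fib(25) = fib(24) + fib(23) = 46368 + 28657 = 75025
fib(26) = fib(25) + fib(24) = 75025 + 46368 = 121393

121393


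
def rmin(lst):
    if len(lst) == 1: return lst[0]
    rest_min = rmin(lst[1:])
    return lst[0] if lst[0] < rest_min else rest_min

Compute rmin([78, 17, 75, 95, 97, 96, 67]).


rmin([78, 17, 75, 95, 97, 96, 67]): compare 78 with rmin([17, 75, 95, 97, 96, 67])
rmin([17, 75, 95, 97, 96, 67]): compare 17 with rmin([75, 95, 97, 96, 67])
rmin([75, 95, 97, 96, 67]): compare 75 with rmin([95, 97, 96, 67])
rmin([95, 97, 96, 67]): compare 95 with rmin([97, 96, 67])
rmin([97, 96, 67]): compare 97 with rmin([96, 67])
rmin([96, 67]): compare 96 with rmin([67])
rmin([67]) = 67  (base case)
Compare 96 with 67 -> 67
Compare 97 with 67 -> 67
Compare 95 with 67 -> 67
Compare 75 with 67 -> 67
Compare 17 with 67 -> 17
Compare 78 with 17 -> 17

17


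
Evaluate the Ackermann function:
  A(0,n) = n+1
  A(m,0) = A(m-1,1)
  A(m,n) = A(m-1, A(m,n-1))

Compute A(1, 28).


A(1, 28) = A(0, A(1, 27))
  A(1, 27) = A(0, A(1, 26))
    A(1, 26) = A(0, A(1, 25))
      A(1, 25) = A(0, A(1, 24))
        A(1, 24) = A(0, A(1, 23))
          A(1, 23) = A(0, A(1, 22))
          A(1, 22) = A(0, A(1, 21))
          A(1, 21) = A(0, A(1, 20))
          A(1, 20) = A(0, A(1, 19))
          A(1, 19) = A(0, A(1, 18))
          A(1, 18) = A(0, A(1, 17))
          A(1, 17) = A(0, A(1, 16))
          A(1, 16) = A(0, A(1, 15))
          A(1, 15) = A(0, A(1, 14))
          A(1, 14) = A(0, A(1, 13))
          A(1, 13) = A(0, A(1, 12))
          A(1, 12) = A(0, A(1, 11))
          A(1, 11) = A(0, A(1, 10))
          A(1, 10) = A(0, A(1, 9))
          A(1, 9) = A(0, A(1, 8))
          A(1, 8) = A(0, A(1, 7))
          A(1, 7) = A(0, A(1, 6))
          A(1, 6) = A(0, A(1, 5))
          A(1, 5) = A(0, A(1, 4))
          A(1, 4) = A(0, A(1, 3))
... (trace truncated)
Result: A(1, 28) = 30

30


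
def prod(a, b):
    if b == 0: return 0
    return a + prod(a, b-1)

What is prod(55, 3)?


prod(55, 3) = 55 + prod(55, 2)
prod(55, 2) = 55 + prod(55, 1)
prod(55, 1) = 55 + prod(55, 0)
prod(55, 0) = 0  (base case)
Total: 55 + 55 + 55 + 0 = 165

165


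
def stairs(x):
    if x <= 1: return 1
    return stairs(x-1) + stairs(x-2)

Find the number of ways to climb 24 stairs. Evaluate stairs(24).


Building up from base cases:
stairs(0) = 1
stairs(1) = 1
stairs(2) = stairs(1) + stairs(0) = 1 + 1 = 2
stairs(3) = stairs(2) + stairs(1) = 2 + 1 = 3
stairs(4) = stairs(3) + stairs(2) = 3 + 2 = 5
stairs(5) = stairs(4) + stairs(3) = 5 + 3 = 8
stairs(6) = stairs(5) + stairs(4) = 8 + 5 = 13
stairs(7) = stairs(6) + stairs(5) = 13 + 8 = 21
stairs(8) = stairs(7) + stairs(6) = 21 + 13 = 34
stairs(9) = stairs(8) + stairs(7) = 34 + 21 = 55
stairs(10) = stairs(9) + stairs(8) = 55 + 34 = 89
stairs(11) = stairs(10) + stairs(9) = 89 + 55 = 144
stairs(12) = stairs(11) + stairs(10) = 144 + 89 = 233
stairs(13) = stairs(12) + stairs(11) = 233 + 144 = 377
stairs(14) = stairs(13) + stairs(12) = 377 + 233 = 610
stairs(15) = stairs(14) + stairs(13) = 610 + 377 = 987
stairs(16) = stairs(15) + stairs(14) = 987 + 610 = 1597
stairs(17) = stairs(16) + stairs(15) = 1597 + 987 = 2584
stairs(18) = stairs(17) + stairs(16) = 2584 + 1597 = 4181
stairs(19) = stairs(18) + stairs(17) = 4181 + 2584 = 6765
stairs(20) = stairs(19) + stairs(18) = 6765 + 4181 = 10946
stairs(21) = stairs(20) + stairs(19) = 10946 + 6765 = 17711
stairs(22) = stairs(21) + stairs(20) = 17711 + 10946 = 28657
stairs(23) = stairs(22) + stairs(21) = 28657 + 17711 = 46368
stairs(24) = stairs(23) + stairs(22) = 46368 + 28657 = 75025

75025


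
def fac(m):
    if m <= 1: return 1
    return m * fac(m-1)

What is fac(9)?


fac(9)
= 9 * fac(8)
= 9 * 8 * fac(7)
= 9 * 8 * 7 * fac(6)
= 9 * 8 * 7 * 6 * fac(5)
= 9 * 8 * 7 * 6 * 5 * fac(4)
= 9 * 8 * 7 * 6 * 5 * 4 * fac(3)
= 9 * 8 * 7 * 6 * 5 * 4 * 3 * fac(2)
= 9 * 8 * 7 * 6 * 5 * 4 * 3 * 2 * fac(1)
= 9 * 8 * 7 * 6 * 5 * 4 * 3 * 2 * 1
= 362880

362880


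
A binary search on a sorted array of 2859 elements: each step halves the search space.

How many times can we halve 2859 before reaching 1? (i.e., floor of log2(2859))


2859 / 2 = 1429
1429 / 2 = 714
714 / 2 = 357
357 / 2 = 178
178 / 2 = 89
89 / 2 = 44
44 / 2 = 22
22 / 2 = 11
11 / 2 = 5
5 / 2 = 2
2 / 2 = 1
Reached 1 after 11 halvings

11


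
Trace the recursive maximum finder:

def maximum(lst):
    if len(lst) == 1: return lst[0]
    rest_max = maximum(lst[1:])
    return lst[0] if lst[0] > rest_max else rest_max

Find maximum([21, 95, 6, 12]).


maximum([21, 95, 6, 12]): compare 21 with maximum([95, 6, 12])
maximum([95, 6, 12]): compare 95 with maximum([6, 12])
maximum([6, 12]): compare 6 with maximum([12])
maximum([12]) = 12  (base case)
Compare 6 with 12 -> 12
Compare 95 with 12 -> 95
Compare 21 with 95 -> 95

95


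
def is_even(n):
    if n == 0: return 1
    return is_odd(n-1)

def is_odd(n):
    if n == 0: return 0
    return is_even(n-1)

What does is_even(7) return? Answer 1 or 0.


is_even(7) = is_odd(6)
is_odd(6) = is_even(5)
is_even(5) = is_odd(4)
is_odd(4) = is_even(3)
is_even(3) = is_odd(2)
is_odd(2) = is_even(1)
is_even(1) = is_odd(0)
is_odd(0) = 0  (base case)
Result: 0

0


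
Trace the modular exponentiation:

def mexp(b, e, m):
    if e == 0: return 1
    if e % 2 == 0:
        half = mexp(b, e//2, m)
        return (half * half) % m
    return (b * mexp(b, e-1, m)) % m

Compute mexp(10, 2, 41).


mexp(10, 2, 41): e is even, compute mexp(10, 1, 41)
  mexp(10, 1, 41): e is odd, compute mexp(10, 0, 41)
    mexp(10, 0, 41) = 1
  (10 * 1) % 41 = 10
half=10, (10*10) % 41 = 18

18


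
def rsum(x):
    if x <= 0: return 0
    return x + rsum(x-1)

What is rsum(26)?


rsum(26)
= 26 + 25 + 24 + 23 + 22 + 21 + 20 + 19 + 18 + 17 + 16 + 15 + 14 + 13 + 12 + 11 + 10 + 9 + 8 + 7 + 6 + 5 + 4 + 3 + 2 + 1 + rsum(0)
= 26 + 25 + 24 + 23 + 22 + 21 + 20 + 19 + 18 + 17 + 16 + 15 + 14 + 13 + 12 + 11 + 10 + 9 + 8 + 7 + 6 + 5 + 4 + 3 + 2 + 1 + 0
= 351

351


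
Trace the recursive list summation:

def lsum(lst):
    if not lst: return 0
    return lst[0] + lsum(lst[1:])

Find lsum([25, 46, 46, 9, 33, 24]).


lsum([25, 46, 46, 9, 33, 24]) = 25 + lsum([46, 46, 9, 33, 24])
lsum([46, 46, 9, 33, 24]) = 46 + lsum([46, 9, 33, 24])
lsum([46, 9, 33, 24]) = 46 + lsum([9, 33, 24])
lsum([9, 33, 24]) = 9 + lsum([33, 24])
lsum([33, 24]) = 33 + lsum([24])
lsum([24]) = 24 + lsum([])
lsum([]) = 0  (base case)
Total: 25 + 46 + 46 + 9 + 33 + 24 + 0 = 183

183


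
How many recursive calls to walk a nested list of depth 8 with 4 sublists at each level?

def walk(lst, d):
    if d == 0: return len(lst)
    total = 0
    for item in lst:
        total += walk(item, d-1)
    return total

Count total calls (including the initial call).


At depth 0 (root): 1 call
At depth 1: each of 1 parents calls walk on 4 children = 4 calls
At depth 2: each of 4 parents calls walk on 4 children = 16 calls
At depth 3: each of 16 parents calls walk on 4 children = 64 calls
At depth 4: each of 64 parents calls walk on 4 children = 256 calls
At depth 5: each of 256 parents calls walk on 4 children = 1024 calls
At depth 6: each of 1024 parents calls walk on 4 children = 4096 calls
At depth 7: each of 4096 parents calls walk on 4 children = 16384 calls
At depth 8: each of 16384 parents calls walk on 4 children = 65536 calls
Total: 1 + 4 + 16 + 64 + 256 + 1024 + 4096 + 16384 + 65536 = 87381

87381


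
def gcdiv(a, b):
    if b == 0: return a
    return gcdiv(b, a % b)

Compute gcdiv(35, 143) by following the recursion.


gcdiv(35, 143) = gcdiv(143, 35)
gcdiv(143, 35) = gcdiv(35, 3)
gcdiv(35, 3) = gcdiv(3, 2)
gcdiv(3, 2) = gcdiv(2, 1)
gcdiv(2, 1) = gcdiv(1, 0)
gcdiv(1, 0) = 1  (base case)

1


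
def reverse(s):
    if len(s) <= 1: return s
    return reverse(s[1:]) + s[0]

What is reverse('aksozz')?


reverse('aksozz') = reverse('ksozz') + 'a'
reverse('ksozz') = reverse('sozz') + 'k'
reverse('sozz') = reverse('ozz') + 's'
reverse('ozz') = reverse('zz') + 'o'
reverse('zz') = reverse('z') + 'z'
reverse('z') = 'z'  (base case)
Concatenating: 'z' + 'z' + 'o' + 's' + 'k' + 'a' = 'zzoska'

zzoska


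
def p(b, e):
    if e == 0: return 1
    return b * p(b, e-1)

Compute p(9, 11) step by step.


p(9, 11)
= 9 * p(9, 10)
= 9 * 9 * p(9, 9)
= 9 * 9 * 9 * p(9, 8)
= 9 * 9 * 9 * 9 * p(9, 7)
= 9 * 9 * 9 * 9 * 9 * p(9, 6)
= 9 * 9 * 9 * 9 * 9 * 9 * p(9, 5)
= 9 * 9 * 9 * 9 * 9 * 9 * 9 * p(9, 4)
= 9 * 9 * 9 * 9 * 9 * 9 * 9 * 9 * p(9, 3)
= 9 * 9 * 9 * 9 * 9 * 9 * 9 * 9 * 9 * p(9, 2)
= 9 * 9 * 9 * 9 * 9 * 9 * 9 * 9 * 9 * 9 * p(9, 1)
= 9 * 9 * 9 * 9 * 9 * 9 * 9 * 9 * 9 * 9 * 9 * p(9, 0)
= 9 * 9 * 9 * 9 * 9 * 9 * 9 * 9 * 9 * 9 * 9 * 1
= 31381059609

31381059609


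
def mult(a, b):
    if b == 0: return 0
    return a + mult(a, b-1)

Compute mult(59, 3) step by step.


mult(59, 3) = 59 + mult(59, 2)
mult(59, 2) = 59 + mult(59, 1)
mult(59, 1) = 59 + mult(59, 0)
mult(59, 0) = 0  (base case)
Total: 59 + 59 + 59 + 0 = 177

177


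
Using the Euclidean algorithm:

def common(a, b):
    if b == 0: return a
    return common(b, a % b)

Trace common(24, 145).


common(24, 145) = common(145, 24)
common(145, 24) = common(24, 1)
common(24, 1) = common(1, 0)
common(1, 0) = 1  (base case)

1


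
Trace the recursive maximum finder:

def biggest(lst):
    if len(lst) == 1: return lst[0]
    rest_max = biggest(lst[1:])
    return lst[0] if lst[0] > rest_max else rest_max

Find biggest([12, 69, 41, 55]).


biggest([12, 69, 41, 55]): compare 12 with biggest([69, 41, 55])
biggest([69, 41, 55]): compare 69 with biggest([41, 55])
biggest([41, 55]): compare 41 with biggest([55])
biggest([55]) = 55  (base case)
Compare 41 with 55 -> 55
Compare 69 with 55 -> 69
Compare 12 with 69 -> 69

69


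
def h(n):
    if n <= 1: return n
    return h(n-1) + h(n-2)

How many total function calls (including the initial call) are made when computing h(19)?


Let C(n) = total calls for h(n)
C(0) = 1, C(1) = 1
C(2) = 1 + C(1) + C(0) = 1 + 1 + 1 = 3
C(3) = 1 + C(2) + C(1) = 1 + 3 + 1 = 5
C(4) = 1 + C(3) + C(2) = 1 + 5 + 3 = 9
C(5) = 1 + C(4) + C(3) = 1 + 9 + 5 = 15
C(6) = 1 + C(5) + C(4) = 1 + 15 + 9 = 25
C(7) = 1 + C(6) + C(5) = 1 + 25 + 15 = 41
C(8) = 1 + C(7) + C(6) = 1 + 41 + 25 = 67
C(9) = 1 + C(8) + C(7) = 1 + 67 + 41 = 109
C(10) = 1 + C(9) + C(8) = 1 + 109 + 67 = 177
C(11) = 1 + C(10) + C(9) = 1 + 177 + 109 = 287
C(12) = 1 + C(11) + C(10) = 1 + 287 + 177 = 465
C(13) = 1 + C(12) + C(11) = 1 + 465 + 287 = 753
C(14) = 1 + C(13) + C(12) = 1 + 753 + 465 = 1219
C(15) = 1 + C(14) + C(13) = 1 + 1219 + 753 = 1973
C(16) = 1 + C(15) + C(14) = 1 + 1973 + 1219 = 3193
C(17) = 1 + C(16) + C(15) = 1 + 3193 + 1973 = 5167
C(18) = 1 + C(17) + C(16) = 1 + 5167 + 3193 = 8361
C(19) = 1 + C(18) + C(17) = 1 + 8361 + 5167 = 13529

13529


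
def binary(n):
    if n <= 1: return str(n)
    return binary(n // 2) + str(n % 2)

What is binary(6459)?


binary(6459) = binary(3229) + '1'
binary(3229) = binary(1614) + '1'
binary(1614) = binary(807) + '0'
binary(807) = binary(403) + '1'
binary(403) = binary(201) + '1'
binary(201) = binary(100) + '1'
binary(100) = binary(50) + '0'
binary(50) = binary(25) + '0'
binary(25) = binary(12) + '1'
binary(12) = binary(6) + '0'
binary(6) = binary(3) + '0'
binary(3) = binary(1) + '1'
binary(1) = '1'  (base case)
Concatenating: '1' + '1' + '0' + '0' + '1' + '0' + '0' + '1' + '1' + '1' + '0' + '1' + '1' = '1100100111011'

1100100111011


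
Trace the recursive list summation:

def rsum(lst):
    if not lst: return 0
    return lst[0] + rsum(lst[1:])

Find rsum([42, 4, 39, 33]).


rsum([42, 4, 39, 33]) = 42 + rsum([4, 39, 33])
rsum([4, 39, 33]) = 4 + rsum([39, 33])
rsum([39, 33]) = 39 + rsum([33])
rsum([33]) = 33 + rsum([])
rsum([]) = 0  (base case)
Total: 42 + 4 + 39 + 33 + 0 = 118

118


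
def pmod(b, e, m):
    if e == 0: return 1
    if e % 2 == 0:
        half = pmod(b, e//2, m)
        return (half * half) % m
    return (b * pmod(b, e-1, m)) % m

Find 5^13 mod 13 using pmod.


pmod(5, 13, 13): e is odd, compute pmod(5, 12, 13)
  pmod(5, 12, 13): e is even, compute pmod(5, 6, 13)
    pmod(5, 6, 13): e is even, compute pmod(5, 3, 13)
      pmod(5, 3, 13): e is odd, compute pmod(5, 2, 13)
        pmod(5, 2, 13): e is even, compute pmod(5, 1, 13)
          pmod(5, 1, 13): e is odd, compute pmod(5, 0, 13)
          pmod(5, 0, 13) = 1
          (5 * 1) % 13 = 5
        half=5, (5*5) % 13 = 12
      (5 * 12) % 13 = 8
    half=8, (8*8) % 13 = 12
  half=12, (12*12) % 13 = 1
(5 * 1) % 13 = 5

5


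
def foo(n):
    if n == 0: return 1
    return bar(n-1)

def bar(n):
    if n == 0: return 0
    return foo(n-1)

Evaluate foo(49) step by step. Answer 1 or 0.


foo(49) = bar(48)
bar(48) = foo(47)
foo(47) = bar(46)
bar(46) = foo(45)
foo(45) = bar(44)
bar(44) = foo(43)
foo(43) = bar(42)
bar(42) = foo(41)
foo(41) = bar(40)
bar(40) = foo(39)
foo(39) = bar(38)
bar(38) = foo(37)
foo(37) = bar(36)
bar(36) = foo(35)
foo(35) = bar(34)
bar(34) = foo(33)
foo(33) = bar(32)
bar(32) = foo(31)
foo(31) = bar(30)
bar(30) = foo(29)
foo(29) = bar(28)
bar(28) = foo(27)
foo(27) = bar(26)
bar(26) = foo(25)
foo(25) = bar(24)
bar(24) = foo(23)
foo(23) = bar(22)
bar(22) = foo(21)
foo(21) = bar(20)
bar(20) = foo(19)
foo(19) = bar(18)
bar(18) = foo(17)
foo(17) = bar(16)
bar(16) = foo(15)
foo(15) = bar(14)
bar(14) = foo(13)
foo(13) = bar(12)
bar(12) = foo(11)
foo(11) = bar(10)
bar(10) = foo(9)
foo(9) = bar(8)
bar(8) = foo(7)
foo(7) = bar(6)
bar(6) = foo(5)
foo(5) = bar(4)
bar(4) = foo(3)
foo(3) = bar(2)
bar(2) = foo(1)
foo(1) = bar(0)
bar(0) = 0  (base case)
Result: 0

0


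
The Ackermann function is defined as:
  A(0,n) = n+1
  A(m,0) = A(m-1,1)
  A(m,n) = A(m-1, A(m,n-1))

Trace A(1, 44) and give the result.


A(1, 44) = A(0, A(1, 43))
  A(1, 43) = A(0, A(1, 42))
    A(1, 42) = A(0, A(1, 41))
      A(1, 41) = A(0, A(1, 40))
        A(1, 40) = A(0, A(1, 39))
          A(1, 39) = A(0, A(1, 38))
          A(1, 38) = A(0, A(1, 37))
          A(1, 37) = A(0, A(1, 36))
          A(1, 36) = A(0, A(1, 35))
          A(1, 35) = A(0, A(1, 34))
          A(1, 34) = A(0, A(1, 33))
          A(1, 33) = A(0, A(1, 32))
          A(1, 32) = A(0, A(1, 31))
          A(1, 31) = A(0, A(1, 30))
          A(1, 30) = A(0, A(1, 29))
          A(1, 29) = A(0, A(1, 28))
          A(1, 28) = A(0, A(1, 27))
          A(1, 27) = A(0, A(1, 26))
          A(1, 26) = A(0, A(1, 25))
          A(1, 25) = A(0, A(1, 24))
          A(1, 24) = A(0, A(1, 23))
          A(1, 23) = A(0, A(1, 22))
          A(1, 22) = A(0, A(1, 21))
          A(1, 21) = A(0, A(1, 20))
          A(1, 20) = A(0, A(1, 19))
... (trace truncated)
Result: A(1, 44) = 46

46


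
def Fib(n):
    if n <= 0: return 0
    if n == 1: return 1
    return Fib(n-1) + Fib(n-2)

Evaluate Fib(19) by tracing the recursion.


Computing Fib(19) bottom-up:
Fib(0) = 0
Fib(1) = 1
Fib(2) = Fib(1) + Fib(0) = 1 + 0 = 1
Fib(3) = Fib(2) + Fib(1) = 1 + 1 = 2
Fib(4) = Fib(3) + Fib(2) = 2 + 1 = 3
Fib(5) = Fib(4) + Fib(3) = 3 + 2 = 5
Fib(6) = Fib(5) + Fib(4) = 5 + 3 = 8
Fib(7) = Fib(6) + Fib(5) = 8 + 5 = 13
Fib(8) = Fib(7) + Fib(6) = 13 + 8 = 21
Fib(9) = Fib(8) + Fib(7) = 21 + 13 = 34
Fib(10) = Fib(9) + Fib(8) = 34 + 21 = 55
Fib(11) = Fib(10) + Fib(9) = 55 + 34 = 89
Fib(12) = Fib(11) + Fib(10) = 89 + 55 = 144
Fib(13) = Fib(12) + Fib(11) = 144 + 89 = 233
Fib(14) = Fib(13) + Fib(12) = 233 + 144 = 377
Fib(15) = Fib(14) + Fib(13) = 377 + 233 = 610
Fib(16) = Fib(15) + Fib(14) = 610 + 377 = 987
Fib(17) = Fib(16) + Fib(15) = 987 + 610 = 1597
Fib(18) = Fib(17) + Fib(16) = 1597 + 987 = 2584
Fib(19) = Fib(18) + Fib(17) = 2584 + 1597 = 4181

4181


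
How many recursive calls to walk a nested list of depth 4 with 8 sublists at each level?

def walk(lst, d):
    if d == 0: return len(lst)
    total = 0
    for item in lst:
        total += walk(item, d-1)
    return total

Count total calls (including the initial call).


At depth 0 (root): 1 call
At depth 1: each of 1 parents calls walk on 8 children = 8 calls
At depth 2: each of 8 parents calls walk on 8 children = 64 calls
At depth 3: each of 64 parents calls walk on 8 children = 512 calls
At depth 4: each of 512 parents calls walk on 8 children = 4096 calls
Total: 1 + 8 + 64 + 512 + 4096 = 4681

4681
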